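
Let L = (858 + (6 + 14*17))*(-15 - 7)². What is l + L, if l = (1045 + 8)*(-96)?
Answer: 432280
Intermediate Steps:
l = -101088 (l = 1053*(-96) = -101088)
L = 533368 (L = (858 + (6 + 238))*(-22)² = (858 + 244)*484 = 1102*484 = 533368)
l + L = -101088 + 533368 = 432280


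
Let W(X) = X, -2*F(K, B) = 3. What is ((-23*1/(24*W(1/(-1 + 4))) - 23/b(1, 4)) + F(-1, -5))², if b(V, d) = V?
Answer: 47961/64 ≈ 749.39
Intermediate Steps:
F(K, B) = -3/2 (F(K, B) = -½*3 = -3/2)
((-23*1/(24*W(1/(-1 + 4))) - 23/b(1, 4)) + F(-1, -5))² = ((-23/((4/(-1 + 4))*6) - 23/1) - 3/2)² = ((-23/((4/3)*6) - 23*1) - 3/2)² = ((-23/((4*(⅓))*6) - 23) - 3/2)² = ((-23/((4/3)*6) - 23) - 3/2)² = ((-23/8 - 23) - 3/2)² = (-207/8 - 3/2)² = (-219/8)² = 47961/64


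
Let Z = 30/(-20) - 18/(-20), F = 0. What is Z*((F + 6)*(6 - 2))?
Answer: -72/5 ≈ -14.400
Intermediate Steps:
Z = -3/5 (Z = 30*(-1/20) - 18*(-1/20) = -3/2 + 9/10 = -3/5 ≈ -0.60000)
Z*((F + 6)*(6 - 2)) = -3*(0 + 6)*(6 - 2)/5 = -18*4/5 = -3/5*24 = -72/5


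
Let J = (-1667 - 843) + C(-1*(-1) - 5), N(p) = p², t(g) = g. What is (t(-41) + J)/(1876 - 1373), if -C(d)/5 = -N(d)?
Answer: -2471/503 ≈ -4.9125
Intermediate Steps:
C(d) = 5*d² (C(d) = -(-5)*d² = 5*d²)
J = -2430 (J = (-1667 - 843) + 5*(-1*(-1) - 5)² = -2510 + 5*(1 - 5)² = -2510 + 5*(-4)² = -2510 + 5*16 = -2510 + 80 = -2430)
(t(-41) + J)/(1876 - 1373) = (-41 - 2430)/(1876 - 1373) = -2471/503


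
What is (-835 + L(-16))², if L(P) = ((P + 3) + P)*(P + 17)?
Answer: 746496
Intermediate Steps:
L(P) = (3 + 2*P)*(17 + P) (L(P) = ((3 + P) + P)*(17 + P) = (3 + 2*P)*(17 + P))
(-835 + L(-16))² = (-835 + (51 + 2*(-16)² + 37*(-16)))² = (-835 + (51 + 2*256 - 592))² = (-835 + (51 + 512 - 592))² = (-835 - 29)² = (-864)² = 746496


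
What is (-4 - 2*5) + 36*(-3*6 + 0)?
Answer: -662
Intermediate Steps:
(-4 - 2*5) + 36*(-3*6 + 0) = (-4 - 10) + 36*(-18 + 0) = -14 + 36*(-18) = -14 - 648 = -662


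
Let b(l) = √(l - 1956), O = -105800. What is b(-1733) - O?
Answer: 105800 + I*√3689 ≈ 1.058e+5 + 60.737*I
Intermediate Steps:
b(l) = √(-1956 + l)
b(-1733) - O = √(-1956 - 1733) - 1*(-105800) = √(-3689) + 105800 = I*√3689 + 105800 = 105800 + I*√3689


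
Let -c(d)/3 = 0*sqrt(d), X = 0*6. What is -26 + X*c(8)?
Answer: -26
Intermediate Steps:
X = 0
c(d) = 0 (c(d) = -0*sqrt(d) = -3*0 = 0)
-26 + X*c(8) = -26 + 0*0 = -26 + 0 = -26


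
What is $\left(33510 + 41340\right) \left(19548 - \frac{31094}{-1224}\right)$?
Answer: $\frac{149437064425}{102} \approx 1.4651 \cdot 10^{9}$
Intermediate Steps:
$\left(33510 + 41340\right) \left(19548 - \frac{31094}{-1224}\right) = 74850 \left(19548 - - \frac{15547}{612}\right) = 74850 \left(19548 + \frac{15547}{612}\right) = 74850 \cdot \frac{11978923}{612} = \frac{149437064425}{102}$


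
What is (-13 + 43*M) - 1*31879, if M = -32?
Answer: -33268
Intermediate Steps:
(-13 + 43*M) - 1*31879 = (-13 + 43*(-32)) - 1*31879 = (-13 - 1376) - 31879 = -1389 - 31879 = -33268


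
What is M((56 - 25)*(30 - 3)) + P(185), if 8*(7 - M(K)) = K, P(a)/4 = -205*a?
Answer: -1214381/8 ≈ -1.5180e+5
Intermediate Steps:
P(a) = -820*a (P(a) = 4*(-205*a) = -820*a)
M(K) = 7 - K/8
M((56 - 25)*(30 - 3)) + P(185) = (7 - (56 - 25)*(30 - 3)/8) - 820*185 = (7 - 31*27/8) - 151700 = (7 - ⅛*837) - 151700 = (7 - 837/8) - 151700 = -781/8 - 151700 = -1214381/8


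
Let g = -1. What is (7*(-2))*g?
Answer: 14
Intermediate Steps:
(7*(-2))*g = (7*(-2))*(-1) = -14*(-1) = 14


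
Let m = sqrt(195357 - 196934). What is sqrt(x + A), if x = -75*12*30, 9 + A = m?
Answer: sqrt(-27009 + I*sqrt(1577)) ≈ 0.121 + 164.34*I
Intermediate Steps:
m = I*sqrt(1577) (m = sqrt(-1577) = I*sqrt(1577) ≈ 39.711*I)
A = -9 + I*sqrt(1577) ≈ -9.0 + 39.711*I
x = -27000 (x = -900*30 = -27000)
sqrt(x + A) = sqrt(-27000 + (-9 + I*sqrt(1577))) = sqrt(-27009 + I*sqrt(1577))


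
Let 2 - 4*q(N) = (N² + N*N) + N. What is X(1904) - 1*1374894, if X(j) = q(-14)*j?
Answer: -1553870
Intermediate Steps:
q(N) = ½ - N²/2 - N/4 (q(N) = ½ - ((N² + N*N) + N)/4 = ½ - ((N² + N²) + N)/4 = ½ - (2*N² + N)/4 = ½ - (N + 2*N²)/4 = ½ + (-N²/2 - N/4) = ½ - N²/2 - N/4)
X(j) = -94*j (X(j) = (½ - ½*(-14)² - ¼*(-14))*j = (½ - ½*196 + 7/2)*j = (½ - 98 + 7/2)*j = -94*j)
X(1904) - 1*1374894 = -94*1904 - 1*1374894 = -178976 - 1374894 = -1553870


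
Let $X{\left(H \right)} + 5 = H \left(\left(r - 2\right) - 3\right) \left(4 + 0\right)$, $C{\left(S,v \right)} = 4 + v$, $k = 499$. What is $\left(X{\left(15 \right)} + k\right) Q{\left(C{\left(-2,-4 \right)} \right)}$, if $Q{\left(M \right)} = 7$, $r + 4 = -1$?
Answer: $-742$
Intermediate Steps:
$r = -5$ ($r = -4 - 1 = -5$)
$X{\left(H \right)} = -5 - 40 H$ ($X{\left(H \right)} = -5 + H \left(\left(-5 - 2\right) - 3\right) \left(4 + 0\right) = -5 + H \left(-7 - 3\right) 4 = -5 + H \left(-10\right) 4 = -5 + - 10 H 4 = -5 - 40 H$)
$\left(X{\left(15 \right)} + k\right) Q{\left(C{\left(-2,-4 \right)} \right)} = \left(\left(-5 - 600\right) + 499\right) 7 = \left(-605 + 499\right) 7 = \left(-106\right) 7 = -742$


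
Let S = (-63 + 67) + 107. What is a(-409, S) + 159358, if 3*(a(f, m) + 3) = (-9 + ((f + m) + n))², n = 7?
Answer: 189355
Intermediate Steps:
S = 111 (S = 4 + 107 = 111)
a(f, m) = -3 + (-2 + f + m)²/3 (a(f, m) = -3 + (-9 + ((f + m) + 7))²/3 = -3 + (-9 + (7 + f + m))²/3 = -3 + (-2 + f + m)²/3)
a(-409, S) + 159358 = (-3 + (-2 - 409 + 111)²/3) + 159358 = (-3 + (⅓)*(-300)²) + 159358 = (-3 + (⅓)*90000) + 159358 = (-3 + 30000) + 159358 = 29997 + 159358 = 189355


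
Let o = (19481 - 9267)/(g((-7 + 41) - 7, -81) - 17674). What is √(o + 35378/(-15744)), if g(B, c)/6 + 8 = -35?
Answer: I*√54810572373051/4411272 ≈ 1.6783*I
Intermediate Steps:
g(B, c) = -258 (g(B, c) = -48 + 6*(-35) = -48 - 210 = -258)
o = -5107/8966 (o = (19481 - 9267)/(-258 - 17674) = 10214/(-17932) = 10214*(-1/17932) = -5107/8966 ≈ -0.56960)
√(o + 35378/(-15744)) = √(-5107/8966 + 35378/(-15744)) = √(-5107/8966 + 35378*(-1/15744)) = √(-5107/8966 - 17689/7872) = √(-99400939/35290176) = I*√54810572373051/4411272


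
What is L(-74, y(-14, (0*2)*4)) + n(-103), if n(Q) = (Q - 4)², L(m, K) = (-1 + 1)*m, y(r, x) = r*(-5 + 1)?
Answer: 11449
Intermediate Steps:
y(r, x) = -4*r (y(r, x) = r*(-4) = -4*r)
L(m, K) = 0 (L(m, K) = 0*m = 0)
n(Q) = (-4 + Q)²
L(-74, y(-14, (0*2)*4)) + n(-103) = 0 + (-4 - 103)² = 0 + (-107)² = 0 + 11449 = 11449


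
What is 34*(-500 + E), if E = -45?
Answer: -18530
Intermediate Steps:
34*(-500 + E) = 34*(-500 - 45) = 34*(-545) = -18530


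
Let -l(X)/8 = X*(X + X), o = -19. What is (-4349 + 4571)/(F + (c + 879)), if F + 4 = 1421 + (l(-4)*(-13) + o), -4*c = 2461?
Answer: 296/6653 ≈ 0.044491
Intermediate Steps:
c = -2461/4 (c = -¼*2461 = -2461/4 ≈ -615.25)
l(X) = -16*X² (l(X) = -8*X*(X + X) = -8*X*2*X = -16*X²)
F = 4726 (F = -4 + (1421 + (-16*(-4)²*(-13) - 19)) = -4 + (1421 + (-16*16*(-13) - 19)) = -4 + (1421 + (-256*(-13) - 19)) = -4 + (1421 + (3328 - 19)) = -4 + (1421 + 3309) = -4 + 4730 = 4726)
(-4349 + 4571)/(F + (c + 879)) = (-4349 + 4571)/(4726 + (-2461/4 + 879)) = 222/(4726 + 1055/4) = 222/(19959/4) = 222*(4/19959) = 296/6653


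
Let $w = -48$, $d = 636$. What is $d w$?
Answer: $-30528$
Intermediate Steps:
$d w = 636 \left(-48\right) = -30528$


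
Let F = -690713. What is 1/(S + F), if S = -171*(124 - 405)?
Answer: -1/642662 ≈ -1.5560e-6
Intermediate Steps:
S = 48051 (S = -171*(-281) = 48051)
1/(S + F) = 1/(48051 - 690713) = 1/(-642662) = -1/642662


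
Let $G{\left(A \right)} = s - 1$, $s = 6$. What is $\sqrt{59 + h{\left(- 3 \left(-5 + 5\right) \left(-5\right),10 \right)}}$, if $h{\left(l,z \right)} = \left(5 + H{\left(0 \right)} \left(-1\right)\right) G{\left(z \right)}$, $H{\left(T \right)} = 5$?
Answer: $\sqrt{59} \approx 7.6811$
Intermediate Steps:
$G{\left(A \right)} = 5$ ($G{\left(A \right)} = 6 - 1 = 5$)
$h{\left(l,z \right)} = 0$ ($h{\left(l,z \right)} = \left(5 + 5 \left(-1\right)\right) 5 = \left(5 - 5\right) 5 = 0 \cdot 5 = 0$)
$\sqrt{59 + h{\left(- 3 \left(-5 + 5\right) \left(-5\right),10 \right)}} = \sqrt{59 + 0} = \sqrt{59}$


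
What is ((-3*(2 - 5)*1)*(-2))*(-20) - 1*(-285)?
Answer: 645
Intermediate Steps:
((-3*(2 - 5)*1)*(-2))*(-20) - 1*(-285) = ((-3*(-3)*1)*(-2))*(-20) + 285 = ((9*1)*(-2))*(-20) + 285 = (9*(-2))*(-20) + 285 = -18*(-20) + 285 = 360 + 285 = 645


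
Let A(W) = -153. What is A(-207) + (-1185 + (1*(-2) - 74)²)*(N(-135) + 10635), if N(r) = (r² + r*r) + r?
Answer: 215547297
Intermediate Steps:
N(r) = r + 2*r² (N(r) = (r² + r²) + r = 2*r² + r = r + 2*r²)
A(-207) + (-1185 + (1*(-2) - 74)²)*(N(-135) + 10635) = -153 + (-1185 + (1*(-2) - 74)²)*(-135*(1 + 2*(-135)) + 10635) = -153 + (-1185 + (-2 - 74)²)*(-135*(1 - 270) + 10635) = -153 + (-1185 + (-76)²)*(-135*(-269) + 10635) = -153 + (-1185 + 5776)*(36315 + 10635) = -153 + 4591*46950 = -153 + 215547450 = 215547297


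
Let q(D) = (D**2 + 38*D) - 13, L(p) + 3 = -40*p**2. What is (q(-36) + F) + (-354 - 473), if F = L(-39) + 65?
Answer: -61690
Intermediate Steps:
L(p) = -3 - 40*p**2
F = -60778 (F = (-3 - 40*(-39)**2) + 65 = (-3 - 40*1521) + 65 = (-3 - 60840) + 65 = -60843 + 65 = -60778)
q(D) = -13 + D**2 + 38*D
(q(-36) + F) + (-354 - 473) = ((-13 + (-36)**2 + 38*(-36)) - 60778) + (-354 - 473) = ((-13 + 1296 - 1368) - 60778) - 827 = (-85 - 60778) - 827 = -60863 - 827 = -61690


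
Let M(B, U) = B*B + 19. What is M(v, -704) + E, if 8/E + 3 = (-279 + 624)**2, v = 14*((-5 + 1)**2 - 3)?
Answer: 1972373077/59511 ≈ 33143.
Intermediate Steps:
v = 182 (v = 14*((-4)**2 - 3) = 14*(16 - 3) = 14*13 = 182)
M(B, U) = 19 + B**2 (M(B, U) = B**2 + 19 = 19 + B**2)
E = 4/59511 (E = 8/(-3 + (-279 + 624)**2) = 8/(-3 + 345**2) = 8/(-3 + 119025) = 8/119022 = 8*(1/119022) = 4/59511 ≈ 6.7214e-5)
M(v, -704) + E = (19 + 182**2) + 4/59511 = (19 + 33124) + 4/59511 = 33143 + 4/59511 = 1972373077/59511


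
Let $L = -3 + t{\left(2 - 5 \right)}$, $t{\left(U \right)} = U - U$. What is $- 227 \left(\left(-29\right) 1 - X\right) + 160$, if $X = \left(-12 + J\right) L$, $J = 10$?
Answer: $8105$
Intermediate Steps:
$t{\left(U \right)} = 0$
$L = -3$ ($L = -3 + 0 = -3$)
$X = 6$ ($X = \left(-12 + 10\right) \left(-3\right) = \left(-2\right) \left(-3\right) = 6$)
$- 227 \left(\left(-29\right) 1 - X\right) + 160 = - 227 \left(\left(-29\right) 1 - 6\right) + 160 = - 227 \left(-29 - 6\right) + 160 = \left(-227\right) \left(-35\right) + 160 = 7945 + 160 = 8105$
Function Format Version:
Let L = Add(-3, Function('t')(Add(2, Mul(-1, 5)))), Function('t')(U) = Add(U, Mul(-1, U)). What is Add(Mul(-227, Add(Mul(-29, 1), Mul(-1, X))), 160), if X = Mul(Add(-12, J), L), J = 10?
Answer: 8105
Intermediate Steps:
Function('t')(U) = 0
L = -3 (L = Add(-3, 0) = -3)
X = 6 (X = Mul(Add(-12, 10), -3) = Mul(-2, -3) = 6)
Add(Mul(-227, Add(Mul(-29, 1), Mul(-1, X))), 160) = Add(Mul(-227, Add(Mul(-29, 1), Mul(-1, 6))), 160) = Add(Mul(-227, Add(-29, -6)), 160) = Add(Mul(-227, -35), 160) = Add(7945, 160) = 8105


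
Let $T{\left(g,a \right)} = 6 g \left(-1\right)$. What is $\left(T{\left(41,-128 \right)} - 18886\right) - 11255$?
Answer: $-30387$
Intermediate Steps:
$T{\left(g,a \right)} = - 6 g$
$\left(T{\left(41,-128 \right)} - 18886\right) - 11255 = \left(\left(-6\right) 41 - 18886\right) - 11255 = \left(-246 - 18886\right) - 11255 = -19132 - 11255 = -30387$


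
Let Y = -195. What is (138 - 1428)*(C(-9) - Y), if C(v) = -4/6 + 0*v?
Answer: -250690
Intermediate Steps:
C(v) = -⅔ (C(v) = -4*⅙ + 0 = -⅔ + 0 = -⅔)
(138 - 1428)*(C(-9) - Y) = (138 - 1428)*(-⅔ - 1*(-195)) = -1290*(-⅔ + 195) = -1290*583/3 = -250690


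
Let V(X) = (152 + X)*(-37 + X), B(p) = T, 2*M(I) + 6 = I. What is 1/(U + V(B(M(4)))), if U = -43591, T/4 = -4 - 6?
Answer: -1/52215 ≈ -1.9152e-5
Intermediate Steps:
T = -40 (T = 4*(-4 - 6) = 4*(-10) = -40)
M(I) = -3 + I/2
B(p) = -40
V(X) = (-37 + X)*(152 + X)
1/(U + V(B(M(4)))) = 1/(-43591 + (-5624 + (-40)² + 115*(-40))) = 1/(-43591 + (-5624 + 1600 - 4600)) = 1/(-43591 - 8624) = 1/(-52215) = -1/52215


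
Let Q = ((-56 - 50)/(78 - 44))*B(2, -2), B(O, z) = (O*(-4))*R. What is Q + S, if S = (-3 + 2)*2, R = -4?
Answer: -1730/17 ≈ -101.76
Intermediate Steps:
B(O, z) = 16*O (B(O, z) = (O*(-4))*(-4) = -4*O*(-4) = 16*O)
S = -2 (S = -1*2 = -2)
Q = -1696/17 (Q = ((-56 - 50)/(78 - 44))*(16*2) = -106/34*32 = -106*1/34*32 = -53/17*32 = -1696/17 ≈ -99.765)
Q + S = -1696/17 - 2 = -1730/17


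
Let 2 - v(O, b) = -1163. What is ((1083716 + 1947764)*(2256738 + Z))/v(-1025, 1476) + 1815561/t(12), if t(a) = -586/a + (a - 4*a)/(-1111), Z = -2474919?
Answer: -43035167507748690/75796531 ≈ -5.6777e+8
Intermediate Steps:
v(O, b) = 1165 (v(O, b) = 2 - 1*(-1163) = 2 + 1163 = 1165)
t(a) = -586/a + 3*a/1111 (t(a) = -586/a - 3*a*(-1/1111) = -586/a + 3*a/1111)
((1083716 + 1947764)*(2256738 + Z))/v(-1025, 1476) + 1815561/t(12) = ((1083716 + 1947764)*(2256738 - 2474919))/1165 + 1815561/(-586/12 + (3/1111)*12) = (3031480*(-218181))*(1/1165) + 1815561/(-586*1/12 + 36/1111) = -661411337880*1/1165 + 1815561/(-293/6 + 36/1111) = -132282267576/233 + 1815561/(-325307/6666) = -132282267576/233 + 1815561*(-6666/325307) = -132282267576/233 - 12102529626/325307 = -43035167507748690/75796531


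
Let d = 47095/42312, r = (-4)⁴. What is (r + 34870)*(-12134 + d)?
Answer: -9016259580419/21156 ≈ -4.2618e+8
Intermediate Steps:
r = 256
d = 47095/42312 (d = 47095*(1/42312) = 47095/42312 ≈ 1.1130)
(r + 34870)*(-12134 + d) = (256 + 34870)*(-12134 + 47095/42312) = 35126*(-513366713/42312) = -9016259580419/21156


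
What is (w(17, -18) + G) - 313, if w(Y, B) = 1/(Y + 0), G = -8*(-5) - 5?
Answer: -4725/17 ≈ -277.94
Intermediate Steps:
G = 35 (G = 40 - 5 = 35)
w(Y, B) = 1/Y
(w(17, -18) + G) - 313 = (1/17 + 35) - 313 = 596/17 - 313 = -4725/17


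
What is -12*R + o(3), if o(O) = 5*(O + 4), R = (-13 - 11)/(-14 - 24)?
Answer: 521/19 ≈ 27.421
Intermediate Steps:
R = 12/19 (R = -24/(-38) = -24*(-1/38) = 12/19 ≈ 0.63158)
o(O) = 20 + 5*O (o(O) = 5*(4 + O) = 20 + 5*O)
-12*R + o(3) = -12*12/19 + (20 + 5*3) = -144/19 + (20 + 15) = -144/19 + 35 = 521/19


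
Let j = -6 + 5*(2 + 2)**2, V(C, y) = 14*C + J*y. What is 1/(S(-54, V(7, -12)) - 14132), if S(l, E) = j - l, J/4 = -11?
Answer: -1/14004 ≈ -7.1408e-5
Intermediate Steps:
J = -44 (J = 4*(-11) = -44)
V(C, y) = -44*y + 14*C (V(C, y) = 14*C - 44*y = -44*y + 14*C)
j = 74 (j = -6 + 5*4**2 = -6 + 5*16 = -6 + 80 = 74)
S(l, E) = 74 - l
1/(S(-54, V(7, -12)) - 14132) = 1/((74 - 1*(-54)) - 14132) = 1/((74 + 54) - 14132) = 1/(128 - 14132) = 1/(-14004) = -1/14004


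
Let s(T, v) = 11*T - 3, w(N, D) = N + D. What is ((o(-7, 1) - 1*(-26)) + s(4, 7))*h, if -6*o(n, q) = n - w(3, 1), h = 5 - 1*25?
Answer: -4130/3 ≈ -1376.7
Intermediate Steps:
h = -20 (h = 5 - 25 = -20)
w(N, D) = D + N
o(n, q) = ⅔ - n/6 (o(n, q) = -(n - (1 + 3))/6 = -(n - 1*4)/6 = -(n - 4)/6 = -(-4 + n)/6 = ⅔ - n/6)
s(T, v) = -3 + 11*T
((o(-7, 1) - 1*(-26)) + s(4, 7))*h = (((⅔ - ⅙*(-7)) - 1*(-26)) + (-3 + 11*4))*(-20) = (((⅔ + 7/6) + 26) + (-3 + 44))*(-20) = ((11/6 + 26) + 41)*(-20) = (167/6 + 41)*(-20) = (413/6)*(-20) = -4130/3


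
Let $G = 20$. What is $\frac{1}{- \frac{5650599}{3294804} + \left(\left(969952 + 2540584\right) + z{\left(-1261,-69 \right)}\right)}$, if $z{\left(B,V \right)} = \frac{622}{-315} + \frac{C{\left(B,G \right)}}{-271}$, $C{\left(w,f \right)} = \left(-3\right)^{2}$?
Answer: $\frac{93753647820}{329125206775796579} \approx 2.8486 \cdot 10^{-7}$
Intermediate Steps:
$C{\left(w,f \right)} = 9$
$z{\left(B,V \right)} = - \frac{171397}{85365}$ ($z{\left(B,V \right)} = \frac{622}{-315} + \frac{9}{-271} = 622 \left(- \frac{1}{315}\right) + 9 \left(- \frac{1}{271}\right) = - \frac{622}{315} - \frac{9}{271} = - \frac{171397}{85365}$)
$\frac{1}{- \frac{5650599}{3294804} + \left(\left(969952 + 2540584\right) + z{\left(-1261,-69 \right)}\right)} = \frac{1}{- \frac{5650599}{3294804} + \left(\left(969952 + 2540584\right) - \frac{171397}{85365}\right)} = \frac{1}{\left(-5650599\right) \frac{1}{3294804} + \left(3510536 - \frac{171397}{85365}\right)} = \frac{1}{- \frac{1883533}{1098268} + \frac{299676734243}{85365}} = \frac{1}{\frac{329125206775796579}{93753647820}} = \frac{93753647820}{329125206775796579}$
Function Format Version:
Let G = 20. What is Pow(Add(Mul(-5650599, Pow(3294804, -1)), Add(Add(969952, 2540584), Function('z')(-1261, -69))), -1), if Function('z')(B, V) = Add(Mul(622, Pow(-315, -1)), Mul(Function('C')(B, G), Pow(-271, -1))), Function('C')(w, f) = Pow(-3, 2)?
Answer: Rational(93753647820, 329125206775796579) ≈ 2.8486e-7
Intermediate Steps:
Function('C')(w, f) = 9
Function('z')(B, V) = Rational(-171397, 85365) (Function('z')(B, V) = Add(Mul(622, Pow(-315, -1)), Mul(9, Pow(-271, -1))) = Add(Mul(622, Rational(-1, 315)), Mul(9, Rational(-1, 271))) = Add(Rational(-622, 315), Rational(-9, 271)) = Rational(-171397, 85365))
Pow(Add(Mul(-5650599, Pow(3294804, -1)), Add(Add(969952, 2540584), Function('z')(-1261, -69))), -1) = Pow(Add(Mul(-5650599, Pow(3294804, -1)), Add(Add(969952, 2540584), Rational(-171397, 85365))), -1) = Pow(Add(Mul(-5650599, Rational(1, 3294804)), Add(3510536, Rational(-171397, 85365))), -1) = Pow(Add(Rational(-1883533, 1098268), Rational(299676734243, 85365)), -1) = Pow(Rational(329125206775796579, 93753647820), -1) = Rational(93753647820, 329125206775796579)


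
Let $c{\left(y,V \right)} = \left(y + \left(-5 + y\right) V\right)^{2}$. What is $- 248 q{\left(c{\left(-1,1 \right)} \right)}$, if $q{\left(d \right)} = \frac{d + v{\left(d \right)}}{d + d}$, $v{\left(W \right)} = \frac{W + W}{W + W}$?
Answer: $- \frac{6200}{49} \approx -126.53$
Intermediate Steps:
$c{\left(y,V \right)} = \left(y + V \left(-5 + y\right)\right)^{2}$
$v{\left(W \right)} = 1$ ($v{\left(W \right)} = \frac{2 W}{2 W} = 2 W \frac{1}{2 W} = 1$)
$q{\left(d \right)} = \frac{1 + d}{2 d}$ ($q{\left(d \right)} = \frac{d + 1}{d + d} = \frac{1 + d}{2 d}$)
$- 248 q{\left(c{\left(-1,1 \right)} \right)} = - 248 \frac{1 + \left(-1 - 5 + 1 \left(-1\right)\right)^{2}}{2 \left(-1 - 5 + 1 \left(-1\right)\right)^{2}} = - 248 \frac{1 + \left(-1 - 5 - 1\right)^{2}}{2 \left(-1 - 5 - 1\right)^{2}} = - 248 \frac{1 + \left(-7\right)^{2}}{2 \left(-7\right)^{2}} = - 248 \frac{1 + 49}{2 \cdot 49} = - 248 \cdot \frac{1}{2} \cdot \frac{1}{49} \cdot 50 = \left(-248\right) \frac{25}{49} = - \frac{6200}{49}$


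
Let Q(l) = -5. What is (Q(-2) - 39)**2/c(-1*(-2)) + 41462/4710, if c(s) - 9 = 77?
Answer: 3171073/101265 ≈ 31.315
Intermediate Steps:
c(s) = 86 (c(s) = 9 + 77 = 86)
(Q(-2) - 39)**2/c(-1*(-2)) + 41462/4710 = (-5 - 39)**2/86 + 41462/4710 = (-44)**2*(1/86) + 41462*(1/4710) = 1936*(1/86) + 20731/2355 = 968/43 + 20731/2355 = 3171073/101265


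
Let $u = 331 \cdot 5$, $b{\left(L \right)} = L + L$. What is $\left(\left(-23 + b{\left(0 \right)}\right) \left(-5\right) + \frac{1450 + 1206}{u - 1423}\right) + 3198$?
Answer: $\frac{96409}{29} \approx 3324.4$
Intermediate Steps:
$b{\left(L \right)} = 2 L$
$u = 1655$
$\left(\left(-23 + b{\left(0 \right)}\right) \left(-5\right) + \frac{1450 + 1206}{u - 1423}\right) + 3198 = \left(\left(-23 + 2 \cdot 0\right) \left(-5\right) + \frac{1450 + 1206}{1655 - 1423}\right) + 3198 = \left(\left(-23 + 0\right) \left(-5\right) + \frac{2656}{232}\right) + 3198 = \left(\left(-23\right) \left(-5\right) + 2656 \cdot \frac{1}{232}\right) + 3198 = \left(115 + \frac{332}{29}\right) + 3198 = \frac{3667}{29} + 3198 = \frac{96409}{29}$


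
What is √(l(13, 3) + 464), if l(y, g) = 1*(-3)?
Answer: √461 ≈ 21.471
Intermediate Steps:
l(y, g) = -3
√(l(13, 3) + 464) = √(-3 + 464) = √461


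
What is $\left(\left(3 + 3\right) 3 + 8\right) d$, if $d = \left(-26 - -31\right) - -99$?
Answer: $2704$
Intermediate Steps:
$d = 104$ ($d = \left(-26 + 31\right) + 99 = 5 + 99 = 104$)
$\left(\left(3 + 3\right) 3 + 8\right) d = \left(\left(3 + 3\right) 3 + 8\right) 104 = \left(6 \cdot 3 + 8\right) 104 = \left(18 + 8\right) 104 = 26 \cdot 104 = 2704$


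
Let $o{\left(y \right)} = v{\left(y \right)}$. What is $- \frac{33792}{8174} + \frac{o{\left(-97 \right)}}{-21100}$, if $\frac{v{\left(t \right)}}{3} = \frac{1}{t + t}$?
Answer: $- \frac{69162074139}{16729725800} \approx -4.1341$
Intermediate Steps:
$v{\left(t \right)} = \frac{3}{2 t}$ ($v{\left(t \right)} = \frac{3}{t + t} = \frac{3}{2 t}$)
$o{\left(y \right)} = \frac{3}{2 y}$
$- \frac{33792}{8174} + \frac{o{\left(-97 \right)}}{-21100} = - \frac{33792}{8174} + \frac{\frac{3}{2} \frac{1}{-97}}{-21100} = \left(-33792\right) \frac{1}{8174} + \frac{3}{2} \left(- \frac{1}{97}\right) \left(- \frac{1}{21100}\right) = - \frac{16896}{4087} - - \frac{3}{4093400} = - \frac{16896}{4087} + \frac{3}{4093400} = - \frac{69162074139}{16729725800}$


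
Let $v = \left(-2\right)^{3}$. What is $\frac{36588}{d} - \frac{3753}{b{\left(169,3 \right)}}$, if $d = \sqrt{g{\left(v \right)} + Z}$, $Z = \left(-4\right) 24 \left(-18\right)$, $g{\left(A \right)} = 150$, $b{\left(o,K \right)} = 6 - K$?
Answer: $-1251 + \frac{6098 \sqrt{1878}}{313} \approx -406.71$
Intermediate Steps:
$v = -8$
$Z = 1728$ ($Z = \left(-96\right) \left(-18\right) = 1728$)
$d = \sqrt{1878}$ ($d = \sqrt{150 + 1728} = \sqrt{1878} \approx 43.336$)
$\frac{36588}{d} - \frac{3753}{b{\left(169,3 \right)}} = \frac{36588}{\sqrt{1878}} - \frac{3753}{6 - 3} = 36588 \frac{\sqrt{1878}}{1878} - \frac{3753}{6 - 3} = \frac{6098 \sqrt{1878}}{313} - \frac{3753}{3} = \frac{6098 \sqrt{1878}}{313} - 1251 = -1251 + \frac{6098 \sqrt{1878}}{313}$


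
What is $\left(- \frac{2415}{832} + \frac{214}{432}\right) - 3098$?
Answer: $- \frac{69647549}{22464} \approx -3100.4$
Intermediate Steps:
$\left(- \frac{2415}{832} + \frac{214}{432}\right) - 3098 = \left(\left(-2415\right) \frac{1}{832} + 214 \cdot \frac{1}{432}\right) - 3098 = \left(- \frac{2415}{832} + \frac{107}{216}\right) - 3098 = - \frac{54077}{22464} - 3098 = - \frac{69647549}{22464}$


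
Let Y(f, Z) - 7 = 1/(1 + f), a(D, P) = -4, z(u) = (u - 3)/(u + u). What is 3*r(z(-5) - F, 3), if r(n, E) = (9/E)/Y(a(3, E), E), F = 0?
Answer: 27/20 ≈ 1.3500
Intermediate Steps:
z(u) = (-3 + u)/(2*u) (z(u) = (-3 + u)/((2*u)) = (-3 + u)*(1/(2*u)) = (-3 + u)/(2*u))
Y(f, Z) = 7 + 1/(1 + f)
r(n, E) = 27/(20*E) (r(n, E) = (9/E)/(((8 + 7*(-4))/(1 - 4))) = (9/E)/(((8 - 28)/(-3))) = (9/E)/((-⅓*(-20))) = (9/E)/(20/3) = (9/E)*(3/20) = 27/(20*E))
3*r(z(-5) - F, 3) = 3*((27/20)/3) = 3*((27/20)*(⅓)) = 3*(9/20) = 27/20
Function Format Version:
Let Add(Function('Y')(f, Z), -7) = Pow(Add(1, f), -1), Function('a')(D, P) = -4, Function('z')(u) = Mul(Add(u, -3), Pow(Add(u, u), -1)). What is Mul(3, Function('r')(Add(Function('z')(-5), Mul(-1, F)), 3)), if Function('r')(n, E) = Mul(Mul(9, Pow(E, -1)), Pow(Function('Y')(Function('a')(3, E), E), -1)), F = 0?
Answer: Rational(27, 20) ≈ 1.3500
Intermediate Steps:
Function('z')(u) = Mul(Rational(1, 2), Pow(u, -1), Add(-3, u)) (Function('z')(u) = Mul(Add(-3, u), Pow(Mul(2, u), -1)) = Mul(Add(-3, u), Mul(Rational(1, 2), Pow(u, -1))) = Mul(Rational(1, 2), Pow(u, -1), Add(-3, u)))
Function('Y')(f, Z) = Add(7, Pow(Add(1, f), -1))
Function('r')(n, E) = Mul(Rational(27, 20), Pow(E, -1)) (Function('r')(n, E) = Mul(Mul(9, Pow(E, -1)), Pow(Mul(Pow(Add(1, -4), -1), Add(8, Mul(7, -4))), -1)) = Mul(Mul(9, Pow(E, -1)), Pow(Mul(Pow(-3, -1), Add(8, -28)), -1)) = Mul(Mul(9, Pow(E, -1)), Pow(Mul(Rational(-1, 3), -20), -1)) = Mul(Mul(9, Pow(E, -1)), Pow(Rational(20, 3), -1)) = Mul(Mul(9, Pow(E, -1)), Rational(3, 20)) = Mul(Rational(27, 20), Pow(E, -1)))
Mul(3, Function('r')(Add(Function('z')(-5), Mul(-1, F)), 3)) = Mul(3, Mul(Rational(27, 20), Pow(3, -1))) = Mul(3, Mul(Rational(27, 20), Rational(1, 3))) = Mul(3, Rational(9, 20)) = Rational(27, 20)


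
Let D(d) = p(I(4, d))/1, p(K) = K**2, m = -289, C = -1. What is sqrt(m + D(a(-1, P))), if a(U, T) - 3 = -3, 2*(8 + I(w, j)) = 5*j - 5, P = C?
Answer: I*sqrt(715)/2 ≈ 13.37*I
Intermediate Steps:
P = -1
I(w, j) = -21/2 + 5*j/2 (I(w, j) = -8 + (5*j - 5)/2 = -8 + (-5 + 5*j)/2 = -8 + (-5/2 + 5*j/2) = -21/2 + 5*j/2)
a(U, T) = 0 (a(U, T) = 3 - 3 = 0)
D(d) = (-21/2 + 5*d/2)**2 (D(d) = (-21/2 + 5*d/2)**2/1 = (-21/2 + 5*d/2)**2*1 = (-21/2 + 5*d/2)**2)
sqrt(m + D(a(-1, P))) = sqrt(-289 + (-21 + 5*0)**2/4) = sqrt(-289 + (-21 + 0)**2/4) = sqrt(-289 + (1/4)*(-21)**2) = sqrt(-289 + (1/4)*441) = sqrt(-289 + 441/4) = sqrt(-715/4) = I*sqrt(715)/2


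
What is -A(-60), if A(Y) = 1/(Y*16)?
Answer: 1/960 ≈ 0.0010417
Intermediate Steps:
A(Y) = 1/(16*Y)
-A(-60) = -1/(16*(-60)) = -(-1)/(16*60) = -1*(-1/960) = 1/960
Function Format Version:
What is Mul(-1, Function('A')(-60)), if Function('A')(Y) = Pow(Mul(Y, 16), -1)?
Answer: Rational(1, 960) ≈ 0.0010417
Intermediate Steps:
Function('A')(Y) = Mul(Rational(1, 16), Pow(Y, -1)) (Function('A')(Y) = Pow(Mul(16, Y), -1) = Mul(Rational(1, 16), Pow(Y, -1)))
Mul(-1, Function('A')(-60)) = Mul(-1, Mul(Rational(1, 16), Pow(-60, -1))) = Mul(-1, Mul(Rational(1, 16), Rational(-1, 60))) = Mul(-1, Rational(-1, 960)) = Rational(1, 960)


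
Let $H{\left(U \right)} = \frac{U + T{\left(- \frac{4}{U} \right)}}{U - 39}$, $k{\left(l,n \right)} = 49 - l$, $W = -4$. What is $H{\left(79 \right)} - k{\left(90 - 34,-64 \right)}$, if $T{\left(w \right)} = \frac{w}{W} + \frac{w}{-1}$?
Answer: $\frac{14183}{1580} \approx 8.9766$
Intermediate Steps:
$T{\left(w \right)} = - \frac{5 w}{4}$ ($T{\left(w \right)} = \frac{w}{-4} + \frac{w}{-1} = w \left(- \frac{1}{4}\right) + w \left(-1\right) = - \frac{w}{4} - w = - \frac{5 w}{4}$)
$H{\left(U \right)} = \frac{U + \frac{5}{U}}{-39 + U}$ ($H{\left(U \right)} = \frac{U - \frac{5 \left(- \frac{4}{U}\right)}{4}}{U - 39} = \frac{U + \frac{5}{U}}{-39 + U}$)
$H{\left(79 \right)} - k{\left(90 - 34,-64 \right)} = \frac{5 + 79^{2}}{79 \left(-39 + 79\right)} - \left(49 - \left(90 - 34\right)\right) = \frac{5 + 6241}{79 \cdot 40} - \left(49 - \left(90 - 34\right)\right) = \frac{1}{79} \cdot \frac{1}{40} \cdot 6246 - \left(49 - 56\right) = \frac{3123}{1580} - \left(49 - 56\right) = \frac{3123}{1580} - -7 = \frac{3123}{1580} + 7 = \frac{14183}{1580}$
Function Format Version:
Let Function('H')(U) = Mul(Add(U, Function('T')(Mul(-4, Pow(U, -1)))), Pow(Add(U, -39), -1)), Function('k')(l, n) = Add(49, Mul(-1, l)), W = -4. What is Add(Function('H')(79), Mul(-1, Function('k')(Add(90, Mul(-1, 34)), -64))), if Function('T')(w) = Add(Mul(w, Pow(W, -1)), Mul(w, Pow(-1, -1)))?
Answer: Rational(14183, 1580) ≈ 8.9766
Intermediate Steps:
Function('T')(w) = Mul(Rational(-5, 4), w) (Function('T')(w) = Add(Mul(w, Pow(-4, -1)), Mul(w, Pow(-1, -1))) = Add(Mul(w, Rational(-1, 4)), Mul(w, -1)) = Add(Mul(Rational(-1, 4), w), Mul(-1, w)) = Mul(Rational(-5, 4), w))
Function('H')(U) = Mul(Pow(Add(-39, U), -1), Add(U, Mul(5, Pow(U, -1)))) (Function('H')(U) = Mul(Add(U, Mul(Rational(-5, 4), Mul(-4, Pow(U, -1)))), Pow(Add(U, -39), -1)) = Mul(Add(U, Mul(5, Pow(U, -1))), Pow(Add(-39, U), -1)) = Mul(Pow(Add(-39, U), -1), Add(U, Mul(5, Pow(U, -1)))))
Add(Function('H')(79), Mul(-1, Function('k')(Add(90, Mul(-1, 34)), -64))) = Add(Mul(Pow(79, -1), Pow(Add(-39, 79), -1), Add(5, Pow(79, 2))), Mul(-1, Add(49, Mul(-1, Add(90, Mul(-1, 34)))))) = Add(Mul(Rational(1, 79), Pow(40, -1), Add(5, 6241)), Mul(-1, Add(49, Mul(-1, Add(90, -34))))) = Add(Mul(Rational(1, 79), Rational(1, 40), 6246), Mul(-1, Add(49, Mul(-1, 56)))) = Add(Rational(3123, 1580), Mul(-1, Add(49, -56))) = Add(Rational(3123, 1580), Mul(-1, -7)) = Add(Rational(3123, 1580), 7) = Rational(14183, 1580)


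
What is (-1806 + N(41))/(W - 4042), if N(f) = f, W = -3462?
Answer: 1765/7504 ≈ 0.23521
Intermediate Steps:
(-1806 + N(41))/(W - 4042) = (-1806 + 41)/(-3462 - 4042) = -1765/(-7504) = -1765*(-1/7504) = 1765/7504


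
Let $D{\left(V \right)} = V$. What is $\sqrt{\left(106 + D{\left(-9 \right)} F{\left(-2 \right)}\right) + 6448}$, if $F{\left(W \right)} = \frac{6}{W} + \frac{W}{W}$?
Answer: $2 \sqrt{1643} \approx 81.068$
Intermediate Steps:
$F{\left(W \right)} = 1 + \frac{6}{W}$ ($F{\left(W \right)} = \frac{6}{W} + 1 = 1 + \frac{6}{W}$)
$\sqrt{\left(106 + D{\left(-9 \right)} F{\left(-2 \right)}\right) + 6448} = \sqrt{\left(106 - 9 \frac{6 - 2}{-2}\right) + 6448} = \sqrt{\left(106 - 9 \left(\left(- \frac{1}{2}\right) 4\right)\right) + 6448} = \sqrt{\left(106 - -18\right) + 6448} = \sqrt{\left(106 + 18\right) + 6448} = \sqrt{124 + 6448} = \sqrt{6572} = 2 \sqrt{1643}$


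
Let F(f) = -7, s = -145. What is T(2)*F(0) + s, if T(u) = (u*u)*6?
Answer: -313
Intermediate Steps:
T(u) = 6*u² (T(u) = u²*6 = 6*u²)
T(2)*F(0) + s = (6*2²)*(-7) - 145 = (6*4)*(-7) - 145 = 24*(-7) - 145 = -168 - 145 = -313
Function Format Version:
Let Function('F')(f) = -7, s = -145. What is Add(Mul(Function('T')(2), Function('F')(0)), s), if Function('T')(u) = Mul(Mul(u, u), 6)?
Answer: -313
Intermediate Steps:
Function('T')(u) = Mul(6, Pow(u, 2)) (Function('T')(u) = Mul(Pow(u, 2), 6) = Mul(6, Pow(u, 2)))
Add(Mul(Function('T')(2), Function('F')(0)), s) = Add(Mul(Mul(6, Pow(2, 2)), -7), -145) = Add(Mul(Mul(6, 4), -7), -145) = Add(Mul(24, -7), -145) = Add(-168, -145) = -313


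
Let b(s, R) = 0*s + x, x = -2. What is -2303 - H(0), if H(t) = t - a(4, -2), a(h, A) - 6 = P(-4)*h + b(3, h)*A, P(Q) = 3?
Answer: -2281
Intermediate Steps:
b(s, R) = -2 (b(s, R) = 0*s - 2 = 0 - 2 = -2)
a(h, A) = 6 - 2*A + 3*h (a(h, A) = 6 + (3*h - 2*A) = 6 + (-2*A + 3*h) = 6 - 2*A + 3*h)
H(t) = -22 + t (H(t) = t - (6 - 2*(-2) + 3*4) = t - (6 + 4 + 12) = t - 1*22 = t - 22 = -22 + t)
-2303 - H(0) = -2303 - (-22 + 0) = -2303 - 1*(-22) = -2303 + 22 = -2281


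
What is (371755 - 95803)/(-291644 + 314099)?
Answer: 91984/7485 ≈ 12.289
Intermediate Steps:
(371755 - 95803)/(-291644 + 314099) = 275952/22455 = 275952*(1/22455) = 91984/7485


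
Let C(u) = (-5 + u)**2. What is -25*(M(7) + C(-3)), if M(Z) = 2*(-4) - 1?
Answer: -1375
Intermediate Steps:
M(Z) = -9 (M(Z) = -8 - 1 = -9)
-25*(M(7) + C(-3)) = -25*(-9 + (-5 - 3)**2) = -25*(-9 + (-8)**2) = -25*(-9 + 64) = -25*55 = -1375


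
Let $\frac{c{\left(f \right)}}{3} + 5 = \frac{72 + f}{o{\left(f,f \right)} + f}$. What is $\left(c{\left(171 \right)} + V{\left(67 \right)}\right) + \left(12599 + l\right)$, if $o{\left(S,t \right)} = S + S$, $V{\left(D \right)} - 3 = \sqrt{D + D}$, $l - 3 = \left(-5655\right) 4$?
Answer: $- \frac{190543}{19} + \sqrt{134} \approx -10017.0$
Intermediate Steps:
$l = -22617$ ($l = 3 - 22620 = -22617$)
$V{\left(D \right)} = 3 + \sqrt{2} \sqrt{D}$ ($V{\left(D \right)} = 3 + \sqrt{D + D} = 3 + \sqrt{2 D} = 3 + \sqrt{2} \sqrt{D}$)
$o{\left(S,t \right)} = 2 S$
$c{\left(f \right)} = -15 + \frac{72 + f}{f}$ ($c{\left(f \right)} = -15 + 3 \frac{72 + f}{2 f + f} = -15 + 3 \frac{72 + f}{3 f} = -15 + \frac{72 + f}{f}$)
$\left(c{\left(171 \right)} + V{\left(67 \right)}\right) + \left(12599 + l\right) = \left(\left(-14 + \frac{72}{171}\right) + \left(3 + \sqrt{2} \sqrt{67}\right)\right) + \left(12599 - 22617\right) = \left(\left(-14 + 72 \cdot \frac{1}{171}\right) + \left(3 + \sqrt{134}\right)\right) - 10018 = \left(\left(-14 + \frac{8}{19}\right) + \left(3 + \sqrt{134}\right)\right) - 10018 = \left(- \frac{258}{19} + \left(3 + \sqrt{134}\right)\right) - 10018 = \left(- \frac{201}{19} + \sqrt{134}\right) - 10018 = - \frac{190543}{19} + \sqrt{134}$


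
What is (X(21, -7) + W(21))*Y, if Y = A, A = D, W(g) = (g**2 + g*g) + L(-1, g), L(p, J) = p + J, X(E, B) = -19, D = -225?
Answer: -198675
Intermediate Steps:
L(p, J) = J + p
W(g) = -1 + g + 2*g**2 (W(g) = (g**2 + g*g) + (g - 1) = (g**2 + g**2) + (-1 + g) = 2*g**2 + (-1 + g) = -1 + g + 2*g**2)
A = -225
Y = -225
(X(21, -7) + W(21))*Y = (-19 + (-1 + 21 + 2*21**2))*(-225) = (-19 + (-1 + 21 + 2*441))*(-225) = (-19 + (-1 + 21 + 882))*(-225) = (-19 + 902)*(-225) = 883*(-225) = -198675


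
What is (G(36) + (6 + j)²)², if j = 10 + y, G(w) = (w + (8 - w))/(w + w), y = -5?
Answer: 1188100/81 ≈ 14668.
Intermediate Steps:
G(w) = 4/w (G(w) = 8/((2*w)) = 8*(1/(2*w)) = 4/w)
j = 5 (j = 10 - 5 = 5)
(G(36) + (6 + j)²)² = (4/36 + (6 + 5)²)² = (4*(1/36) + 11²)² = (⅑ + 121)² = (1090/9)² = 1188100/81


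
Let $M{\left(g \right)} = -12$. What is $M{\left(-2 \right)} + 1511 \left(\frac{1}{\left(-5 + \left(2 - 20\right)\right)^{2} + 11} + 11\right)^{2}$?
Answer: $\frac{53327972591}{291600} \approx 1.8288 \cdot 10^{5}$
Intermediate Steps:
$M{\left(-2 \right)} + 1511 \left(\frac{1}{\left(-5 + \left(2 - 20\right)\right)^{2} + 11} + 11\right)^{2} = -12 + 1511 \left(\frac{1}{\left(-5 + \left(2 - 20\right)\right)^{2} + 11} + 11\right)^{2} = -12 + 1511 \left(\frac{1}{\left(-5 - 18\right)^{2} + 11} + 11\right)^{2} = -12 + 1511 \left(\frac{1}{\left(-23\right)^{2} + 11} + 11\right)^{2} = -12 + 1511 \left(\frac{1}{529 + 11} + 11\right)^{2} = -12 + 1511 \left(\frac{1}{540} + 11\right)^{2} = -12 + 1511 \left(\frac{5941}{540}\right)^{2} = -12 + 1511 \cdot \frac{35295481}{291600} = -12 + \frac{53331471791}{291600} = \frac{53327972591}{291600}$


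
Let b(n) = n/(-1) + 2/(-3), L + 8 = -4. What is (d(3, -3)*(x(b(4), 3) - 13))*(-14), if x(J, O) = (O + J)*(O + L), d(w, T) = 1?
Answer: -28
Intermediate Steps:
L = -12 (L = -8 - 4 = -12)
b(n) = -⅔ - n (b(n) = n*(-1) + 2*(-⅓) = -n - ⅔ = -⅔ - n)
x(J, O) = (-12 + O)*(J + O) (x(J, O) = (O + J)*(O - 12) = (J + O)*(-12 + O) = (-12 + O)*(J + O))
(d(3, -3)*(x(b(4), 3) - 13))*(-14) = (1*((3² - 12*(-⅔ - 1*4) - 12*3 + (-⅔ - 1*4)*3) - 13))*(-14) = (1*((9 - 12*(-⅔ - 4) - 36 + (-⅔ - 4)*3) - 13))*(-14) = (1*((9 - 12*(-14/3) - 36 - 14/3*3) - 13))*(-14) = (1*((9 + 56 - 36 - 14) - 13))*(-14) = (1*(15 - 13))*(-14) = (1*2)*(-14) = 2*(-14) = -28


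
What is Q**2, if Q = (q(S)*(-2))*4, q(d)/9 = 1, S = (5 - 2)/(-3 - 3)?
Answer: 5184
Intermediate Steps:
S = -1/2 (S = 3/(-6) = 3*(-1/6) = -1/2 ≈ -0.50000)
q(d) = 9 (q(d) = 9*1 = 9)
Q = -72 (Q = (9*(-2))*4 = -18*4 = -72)
Q**2 = (-72)**2 = 5184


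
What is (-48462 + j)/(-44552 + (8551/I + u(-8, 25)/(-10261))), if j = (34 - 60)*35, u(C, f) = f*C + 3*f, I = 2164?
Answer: 1096295583088/989180415497 ≈ 1.1083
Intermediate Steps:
u(C, f) = 3*f + C*f (u(C, f) = C*f + 3*f = 3*f + C*f)
j = -910 (j = -26*35 = -910)
(-48462 + j)/(-44552 + (8551/I + u(-8, 25)/(-10261))) = (-48462 - 910)/(-44552 + (8551/2164 + (25*(3 - 8))/(-10261))) = -49372/(-44552 + (8551*(1/2164) + (25*(-5))*(-1/10261))) = -49372/(-44552 + (8551/2164 - 125*(-1/10261))) = -49372/(-44552 + (8551/2164 + 125/10261)) = -49372/(-44552 + 88012311/22204804) = -49372/(-989180415497/22204804) = -49372*(-22204804/989180415497) = 1096295583088/989180415497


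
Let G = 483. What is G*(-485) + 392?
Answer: -233863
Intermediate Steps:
G*(-485) + 392 = 483*(-485) + 392 = -234255 + 392 = -233863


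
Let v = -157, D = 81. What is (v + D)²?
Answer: 5776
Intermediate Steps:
(v + D)² = (-157 + 81)² = (-76)² = 5776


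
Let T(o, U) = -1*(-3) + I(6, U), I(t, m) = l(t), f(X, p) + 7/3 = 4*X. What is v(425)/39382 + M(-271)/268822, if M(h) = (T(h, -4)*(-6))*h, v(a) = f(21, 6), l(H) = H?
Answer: 128200711/2268588858 ≈ 0.056511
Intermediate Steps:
f(X, p) = -7/3 + 4*X
I(t, m) = t
v(a) = 245/3 (v(a) = -7/3 + 4*21 = -7/3 + 84 = 245/3)
T(o, U) = 9 (T(o, U) = -1*(-3) + 6 = 3 + 6 = 9)
M(h) = -54*h (M(h) = (9*(-6))*h = -54*h)
v(425)/39382 + M(-271)/268822 = (245/3)/39382 - 54*(-271)/268822 = (245/3)*(1/39382) + 14634*(1/268822) = 35/16878 + 7317/134411 = 128200711/2268588858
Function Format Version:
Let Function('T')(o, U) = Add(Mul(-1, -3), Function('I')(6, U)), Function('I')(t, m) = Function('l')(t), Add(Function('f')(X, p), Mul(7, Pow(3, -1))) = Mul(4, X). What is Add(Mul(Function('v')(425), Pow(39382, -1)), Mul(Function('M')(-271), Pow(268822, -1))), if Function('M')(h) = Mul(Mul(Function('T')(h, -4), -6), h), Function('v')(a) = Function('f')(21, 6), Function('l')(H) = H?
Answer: Rational(128200711, 2268588858) ≈ 0.056511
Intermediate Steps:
Function('f')(X, p) = Add(Rational(-7, 3), Mul(4, X))
Function('I')(t, m) = t
Function('v')(a) = Rational(245, 3) (Function('v')(a) = Add(Rational(-7, 3), Mul(4, 21)) = Add(Rational(-7, 3), 84) = Rational(245, 3))
Function('T')(o, U) = 9 (Function('T')(o, U) = Add(Mul(-1, -3), 6) = Add(3, 6) = 9)
Function('M')(h) = Mul(-54, h) (Function('M')(h) = Mul(Mul(9, -6), h) = Mul(-54, h))
Add(Mul(Function('v')(425), Pow(39382, -1)), Mul(Function('M')(-271), Pow(268822, -1))) = Add(Mul(Rational(245, 3), Pow(39382, -1)), Mul(Mul(-54, -271), Pow(268822, -1))) = Add(Mul(Rational(245, 3), Rational(1, 39382)), Mul(14634, Rational(1, 268822))) = Add(Rational(35, 16878), Rational(7317, 134411)) = Rational(128200711, 2268588858)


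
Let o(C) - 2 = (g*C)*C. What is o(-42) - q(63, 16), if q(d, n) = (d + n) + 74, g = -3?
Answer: -5443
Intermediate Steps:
q(d, n) = 74 + d + n
o(C) = 2 - 3*C² (o(C) = 2 + (-3*C)*C = 2 - 3*C²)
o(-42) - q(63, 16) = (2 - 3*(-42)²) - (74 + 63 + 16) = (2 - 3*1764) - 1*153 = (2 - 5292) - 153 = -5290 - 153 = -5443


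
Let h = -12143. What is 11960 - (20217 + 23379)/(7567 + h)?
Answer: 13693139/1144 ≈ 11970.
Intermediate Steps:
11960 - (20217 + 23379)/(7567 + h) = 11960 - (20217 + 23379)/(7567 - 12143) = 11960 - 43596/(-4576) = 11960 - 43596*(-1)/4576 = 11960 - 1*(-10899/1144) = 11960 + 10899/1144 = 13693139/1144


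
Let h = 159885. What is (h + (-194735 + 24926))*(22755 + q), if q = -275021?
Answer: 2503487784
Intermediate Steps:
(h + (-194735 + 24926))*(22755 + q) = (159885 + (-194735 + 24926))*(22755 - 275021) = (159885 - 169809)*(-252266) = -9924*(-252266) = 2503487784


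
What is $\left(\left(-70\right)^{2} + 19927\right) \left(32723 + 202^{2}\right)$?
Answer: $1825454829$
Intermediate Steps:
$\left(\left(-70\right)^{2} + 19927\right) \left(32723 + 202^{2}\right) = \left(4900 + 19927\right) \left(32723 + 40804\right) = 24827 \cdot 73527 = 1825454829$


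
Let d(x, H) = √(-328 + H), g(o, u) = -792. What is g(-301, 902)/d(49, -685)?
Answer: 792*I*√1013/1013 ≈ 24.884*I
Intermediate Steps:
g(-301, 902)/d(49, -685) = -792/√(-328 - 685) = -792*(-I*√1013/1013) = -(-792)*I*√1013/1013 = 792*I*√1013/1013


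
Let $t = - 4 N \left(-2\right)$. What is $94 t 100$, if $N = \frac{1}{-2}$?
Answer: $-37600$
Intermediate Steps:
$N = - \frac{1}{2} \approx -0.5$
$t = -4$ ($t = \left(-4\right) \left(- \frac{1}{2}\right) \left(-2\right) = 2 \left(-2\right) = -4$)
$94 t 100 = 94 \left(-4\right) 100 = \left(-376\right) 100 = -37600$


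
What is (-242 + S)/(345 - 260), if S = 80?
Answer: -162/85 ≈ -1.9059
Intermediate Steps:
(-242 + S)/(345 - 260) = (-242 + 80)/(345 - 260) = -162/85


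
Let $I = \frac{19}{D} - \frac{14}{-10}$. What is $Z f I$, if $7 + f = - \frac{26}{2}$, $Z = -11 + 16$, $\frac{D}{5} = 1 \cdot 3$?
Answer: $- \frac{800}{3} \approx -266.67$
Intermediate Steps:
$D = 15$ ($D = 5 \cdot 1 \cdot 3 = 5 \cdot 3 = 15$)
$I = \frac{8}{3}$ ($I = \frac{19}{15} - \frac{14}{-10} = 19 \cdot \frac{1}{15} - - \frac{7}{5} = \frac{19}{15} + \frac{7}{5} = \frac{8}{3} \approx 2.6667$)
$Z = 5$
$f = -20$ ($f = -7 - \frac{26}{2} = -7 - 13 = -20$)
$Z f I = 5 \left(-20\right) \frac{8}{3} = \left(-100\right) \frac{8}{3} = - \frac{800}{3}$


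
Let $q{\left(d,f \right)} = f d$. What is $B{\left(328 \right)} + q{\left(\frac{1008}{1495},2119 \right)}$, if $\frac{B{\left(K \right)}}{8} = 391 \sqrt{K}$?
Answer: $\frac{164304}{115} + 6256 \sqrt{82} \approx 58079.0$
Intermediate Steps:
$B{\left(K \right)} = 3128 \sqrt{K}$ ($B{\left(K \right)} = 8 \cdot 391 \sqrt{K} = 3128 \sqrt{K}$)
$q{\left(d,f \right)} = d f$
$B{\left(328 \right)} + q{\left(\frac{1008}{1495},2119 \right)} = 3128 \sqrt{328} + \frac{1008}{1495} \cdot 2119 = 3128 \cdot 2 \sqrt{82} + 1008 \cdot \frac{1}{1495} \cdot 2119 = 6256 \sqrt{82} + \frac{1008}{1495} \cdot 2119 = 6256 \sqrt{82} + \frac{164304}{115} = \frac{164304}{115} + 6256 \sqrt{82}$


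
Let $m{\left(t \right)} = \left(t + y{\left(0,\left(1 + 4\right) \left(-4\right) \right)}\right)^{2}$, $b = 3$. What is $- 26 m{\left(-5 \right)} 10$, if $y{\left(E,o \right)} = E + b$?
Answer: $-1040$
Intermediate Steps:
$y{\left(E,o \right)} = 3 + E$ ($y{\left(E,o \right)} = E + 3 = 3 + E$)
$m{\left(t \right)} = \left(3 + t\right)^{2}$ ($m{\left(t \right)} = \left(t + \left(3 + 0\right)\right)^{2} = \left(t + 3\right)^{2} = \left(3 + t\right)^{2}$)
$- 26 m{\left(-5 \right)} 10 = - 26 \left(3 - 5\right)^{2} \cdot 10 = - 26 \left(-2\right)^{2} \cdot 10 = \left(-26\right) 4 \cdot 10 = \left(-104\right) 10 = -1040$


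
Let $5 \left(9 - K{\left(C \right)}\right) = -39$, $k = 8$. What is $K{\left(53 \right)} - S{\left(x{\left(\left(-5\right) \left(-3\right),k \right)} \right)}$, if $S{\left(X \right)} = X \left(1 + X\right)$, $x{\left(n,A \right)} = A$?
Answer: $- \frac{276}{5} \approx -55.2$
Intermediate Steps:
$K{\left(C \right)} = \frac{84}{5}$ ($K{\left(C \right)} = 9 - - \frac{39}{5} = 9 + \frac{39}{5} = \frac{84}{5}$)
$K{\left(53 \right)} - S{\left(x{\left(\left(-5\right) \left(-3\right),k \right)} \right)} = \frac{84}{5} - 8 \left(1 + 8\right) = \frac{84}{5} - 8 \cdot 9 = \frac{84}{5} - 72 = - \frac{276}{5}$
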